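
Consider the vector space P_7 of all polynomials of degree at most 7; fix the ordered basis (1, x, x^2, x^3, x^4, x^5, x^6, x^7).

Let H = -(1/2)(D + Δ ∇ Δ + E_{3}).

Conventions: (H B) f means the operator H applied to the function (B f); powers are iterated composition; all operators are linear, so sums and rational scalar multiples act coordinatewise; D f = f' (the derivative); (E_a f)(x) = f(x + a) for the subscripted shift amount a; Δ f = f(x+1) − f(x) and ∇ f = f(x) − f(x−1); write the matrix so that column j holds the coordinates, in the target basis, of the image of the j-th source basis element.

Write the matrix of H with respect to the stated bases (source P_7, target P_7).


image of 1: -1/2
image of x: -(1/2)x - 2
image of x^2: -(1/2)x^2 - 4x - 9/2
image of x^3: -(1/2)x^3 - 6x^2 - (27/2)x - 33/2
image of x^4: -(1/2)x^4 - 8x^3 - 27x^2 - 66x - 93/2
image of x^5: -(1/2)x^5 - 10x^4 - 45x^3 - 165x^2 - (465/2)x - 273/2
image of x^6: -(1/2)x^6 - 12x^5 - (135/2)x^4 - 330x^3 - (1395/2)x^2 - 819x - 789/2
image of x^7: -(1/2)x^7 - 14x^6 - (189/2)x^5 - (1155/2)x^4 - (3255/2)x^3 - (5733/2)x^2 - (5523/2)x - 2313/2
each image's coordinates form column j of the matrix

the matrix is [[-1/2, -2, -9/2, -33/2, -93/2, -273/2, -789/2, -2313/2]; [0, -1/2, -4, -27/2, -66, -465/2, -819, -5523/2]; [0, 0, -1/2, -6, -27, -165, -1395/2, -5733/2]; [0, 0, 0, -1/2, -8, -45, -330, -3255/2]; [0, 0, 0, 0, -1/2, -10, -135/2, -1155/2]; [0, 0, 0, 0, 0, -1/2, -12, -189/2]; [0, 0, 0, 0, 0, 0, -1/2, -14]; [0, 0, 0, 0, 0, 0, 0, -1/2]] (rows listed top to bottom)


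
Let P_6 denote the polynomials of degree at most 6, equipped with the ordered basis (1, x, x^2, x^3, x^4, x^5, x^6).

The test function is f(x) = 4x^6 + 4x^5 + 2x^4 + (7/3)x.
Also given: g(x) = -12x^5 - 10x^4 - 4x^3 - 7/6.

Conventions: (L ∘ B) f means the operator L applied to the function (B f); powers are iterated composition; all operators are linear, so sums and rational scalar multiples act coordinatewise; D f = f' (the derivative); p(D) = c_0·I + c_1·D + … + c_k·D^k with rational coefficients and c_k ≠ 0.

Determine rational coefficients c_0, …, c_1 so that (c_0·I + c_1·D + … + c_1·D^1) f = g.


D^0 f = 4x^6 + 4x^5 + 2x^4 + (7/3)x
D^1 f = 24x^5 + 20x^4 + 8x^3 + 7/3
matching coefficients of g against c_0 f + c_1 Df + … from the top degree down determines the c_i
solution: c_0 = 0, c_1 = -1/2

c_0 = 0, c_1 = -1/2


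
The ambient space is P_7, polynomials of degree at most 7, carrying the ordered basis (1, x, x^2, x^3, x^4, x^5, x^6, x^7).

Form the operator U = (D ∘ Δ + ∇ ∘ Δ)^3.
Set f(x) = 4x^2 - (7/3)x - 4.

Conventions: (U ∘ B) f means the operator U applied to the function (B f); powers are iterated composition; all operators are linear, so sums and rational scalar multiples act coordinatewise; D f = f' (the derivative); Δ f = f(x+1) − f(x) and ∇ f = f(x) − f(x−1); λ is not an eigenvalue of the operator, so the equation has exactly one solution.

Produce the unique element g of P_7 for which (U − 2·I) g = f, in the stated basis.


the result is g(x) = -2x^2 + (7/6)x + 2

write g with unknown coordinates in the stated basis and equate coefficients in (U − 2·I) g = f
solving from the highest basis element down gives g = -2x^2 + (7/6)x + 2
check: U g = 0
so U g − 2·g = 4x^2 - (7/3)x - 4 = f ✓


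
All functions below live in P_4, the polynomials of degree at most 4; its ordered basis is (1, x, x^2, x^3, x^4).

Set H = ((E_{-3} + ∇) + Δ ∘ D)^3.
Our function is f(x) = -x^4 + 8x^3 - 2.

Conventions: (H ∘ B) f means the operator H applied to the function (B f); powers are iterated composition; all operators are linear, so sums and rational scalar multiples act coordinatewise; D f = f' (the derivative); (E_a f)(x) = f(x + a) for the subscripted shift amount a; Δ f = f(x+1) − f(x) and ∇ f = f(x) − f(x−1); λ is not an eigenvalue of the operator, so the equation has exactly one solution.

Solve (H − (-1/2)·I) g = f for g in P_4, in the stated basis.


write g with unknown coordinates in the stated basis and equate coefficients in (H − (-1/2)·I) g = f
solving from the highest basis element down gives g = -(2/3)x^4 - (16/3)x^3 + 80x^2 + 368x - 3188/3
check: H g = -(2/3)x^4 + (32/3)x^3 - 40x^2 - 184x + 1588/3
so H g − (-1/2)·g = -x^4 + 8x^3 - 2 = f ✓

the result is g(x) = -(2/3)x^4 - (16/3)x^3 + 80x^2 + 368x - 3188/3


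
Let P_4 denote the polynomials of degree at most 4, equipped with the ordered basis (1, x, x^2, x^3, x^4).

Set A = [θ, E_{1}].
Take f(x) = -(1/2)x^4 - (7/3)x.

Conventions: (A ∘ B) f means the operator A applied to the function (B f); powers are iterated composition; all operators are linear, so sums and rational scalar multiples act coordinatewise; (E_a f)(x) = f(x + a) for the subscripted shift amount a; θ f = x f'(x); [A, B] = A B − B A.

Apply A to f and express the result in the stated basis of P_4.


the image equals g(x) = 2x^3 + 6x^2 + 6x + 13/3

E_{1} f = -(1/2)x^4 - 2x^3 - 3x^2 - (13/3)x - 17/6
θ E_{1} f = -2x^4 - 6x^3 - 6x^2 - (13/3)x
θ f = -2x^4 - (7/3)x
E_{1} θ f = -2x^4 - 8x^3 - 12x^2 - (31/3)x - 13/3
[θ, E_{1}] f = 2x^3 + 6x^2 + 6x + 13/3


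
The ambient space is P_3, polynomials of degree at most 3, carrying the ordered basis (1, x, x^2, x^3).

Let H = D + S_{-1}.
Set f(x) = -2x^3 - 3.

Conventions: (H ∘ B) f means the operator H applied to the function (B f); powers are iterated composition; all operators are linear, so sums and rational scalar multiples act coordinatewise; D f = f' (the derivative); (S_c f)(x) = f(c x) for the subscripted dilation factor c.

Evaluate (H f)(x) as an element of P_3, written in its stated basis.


D f = -6x^2
S_{-1} f = 2x^3 - 3
(D + S_{-1}) f = 2x^3 - 6x^2 - 3

the image equals g(x) = 2x^3 - 6x^2 - 3


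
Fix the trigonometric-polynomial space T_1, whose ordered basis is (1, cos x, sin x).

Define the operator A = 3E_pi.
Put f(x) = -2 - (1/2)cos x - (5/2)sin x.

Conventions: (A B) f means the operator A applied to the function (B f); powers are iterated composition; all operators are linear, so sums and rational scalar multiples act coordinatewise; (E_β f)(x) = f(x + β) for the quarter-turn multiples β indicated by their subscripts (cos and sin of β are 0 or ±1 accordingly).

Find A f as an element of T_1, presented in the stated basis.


E_pi f = -2 + (1/2)cos x + (5/2)sin x
(3E_pi) f = -6 + (3/2)cos x + (15/2)sin x

g(x) = -6 + (3/2)cos x + (15/2)sin x


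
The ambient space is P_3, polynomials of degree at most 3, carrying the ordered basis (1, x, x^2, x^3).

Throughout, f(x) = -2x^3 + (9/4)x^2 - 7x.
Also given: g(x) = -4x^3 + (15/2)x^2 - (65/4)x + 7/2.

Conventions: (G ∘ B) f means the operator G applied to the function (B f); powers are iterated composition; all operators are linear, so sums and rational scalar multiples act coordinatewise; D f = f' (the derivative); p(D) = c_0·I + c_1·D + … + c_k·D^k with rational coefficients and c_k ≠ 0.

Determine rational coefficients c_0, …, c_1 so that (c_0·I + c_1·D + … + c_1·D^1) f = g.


c_0 = 2, c_1 = -1/2

D^0 f = -2x^3 + (9/4)x^2 - 7x
D^1 f = -6x^2 + (9/2)x - 7
matching coefficients of g against c_0 f + c_1 Df + … from the top degree down determines the c_i
solution: c_0 = 2, c_1 = -1/2


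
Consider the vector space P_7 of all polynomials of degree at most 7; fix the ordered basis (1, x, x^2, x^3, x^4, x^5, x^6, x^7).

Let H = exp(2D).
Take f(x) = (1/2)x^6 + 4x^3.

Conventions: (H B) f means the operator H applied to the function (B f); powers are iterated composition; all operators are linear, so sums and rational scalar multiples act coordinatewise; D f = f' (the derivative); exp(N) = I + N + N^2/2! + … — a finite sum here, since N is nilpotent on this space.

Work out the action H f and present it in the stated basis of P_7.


order-1 term: 6x^5 + 24x^2
order-2 term: 30x^4 + 48x
order-3 term: 80x^3 + 32
order-4 term: 120x^2
order-5 term: 96x
order-6 term: 32
the series for exp(2D) f terminates at order 6
exp(2D) f = (1/2)x^6 + 6x^5 + 30x^4 + 84x^3 + 144x^2 + 144x + 64

g(x) = (1/2)x^6 + 6x^5 + 30x^4 + 84x^3 + 144x^2 + 144x + 64


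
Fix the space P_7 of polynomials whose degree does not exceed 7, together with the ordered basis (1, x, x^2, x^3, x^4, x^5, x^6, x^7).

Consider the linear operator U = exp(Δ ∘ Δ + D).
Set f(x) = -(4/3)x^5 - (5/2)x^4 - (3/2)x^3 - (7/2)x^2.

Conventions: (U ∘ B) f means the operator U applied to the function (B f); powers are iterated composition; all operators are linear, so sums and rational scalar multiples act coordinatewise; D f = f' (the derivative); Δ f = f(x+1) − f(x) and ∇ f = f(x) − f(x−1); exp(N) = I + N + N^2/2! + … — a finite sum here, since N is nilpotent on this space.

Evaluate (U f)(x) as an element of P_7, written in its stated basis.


order-1 term: -(20/3)x^4 - (110/3)x^3 - (229/2)x^2 - (508/3)x - 91
order-2 term: -(40/3)x^3 - 95x^2 - (609/2)x - 2135/6
order-3 term: -(40/3)x^2 - 90x - 383/2
order-4 term: -(20/3)x - 175/6
order-5 term: -4/3
the series for exp(Δ ∘ Δ + D) f terminates at order 5
exp(Δ ∘ Δ + D) f = -(4/3)x^5 - (55/6)x^4 - (103/2)x^3 - (679/3)x^2 - (1141/2)x - 4013/6

the result is g(x) = -(4/3)x^5 - (55/6)x^4 - (103/2)x^3 - (679/3)x^2 - (1141/2)x - 4013/6


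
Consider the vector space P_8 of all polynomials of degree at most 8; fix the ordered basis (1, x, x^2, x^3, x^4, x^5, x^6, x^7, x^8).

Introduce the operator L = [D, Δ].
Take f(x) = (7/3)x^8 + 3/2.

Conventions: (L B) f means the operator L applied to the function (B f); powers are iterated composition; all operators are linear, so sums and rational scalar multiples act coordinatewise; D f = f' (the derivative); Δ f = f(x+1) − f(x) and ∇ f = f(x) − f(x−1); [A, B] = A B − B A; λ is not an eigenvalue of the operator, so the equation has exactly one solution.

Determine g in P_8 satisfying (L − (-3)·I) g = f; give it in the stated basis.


write g with unknown coordinates in the stated basis and equate coefficients in (L − (-3)·I) g = f
solving from the highest basis element down gives g = (7/9)x^8 + 1/2
check: L g = 0
so L g − (-3)·g = (7/3)x^8 + 3/2 = f ✓

the image equals g(x) = (7/9)x^8 + 1/2


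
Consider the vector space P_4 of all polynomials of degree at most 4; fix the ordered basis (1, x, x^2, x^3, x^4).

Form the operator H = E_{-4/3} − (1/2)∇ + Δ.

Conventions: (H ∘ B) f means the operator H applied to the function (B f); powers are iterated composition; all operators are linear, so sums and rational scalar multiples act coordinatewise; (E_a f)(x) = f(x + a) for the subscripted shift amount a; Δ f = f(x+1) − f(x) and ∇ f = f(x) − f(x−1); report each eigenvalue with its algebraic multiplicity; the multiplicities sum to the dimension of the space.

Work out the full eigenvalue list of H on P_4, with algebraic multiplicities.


λ = 1 (multiplicity 5)

image of 1: 1
image of x: x - 5/6
image of x^2: x^2 - (5/3)x + 59/18
image of x^3: x^3 - (5/2)x^2 + (59/6)x - 101/54
image of x^4: x^4 - (10/3)x^3 + (59/3)x^2 - (202/27)x + 755/162
the matrix is upper triangular; its diagonal is (1, 1, 1, 1, 1)
for a triangular matrix the eigenvalues are the diagonal entries, with algebraic multiplicity their repetition count


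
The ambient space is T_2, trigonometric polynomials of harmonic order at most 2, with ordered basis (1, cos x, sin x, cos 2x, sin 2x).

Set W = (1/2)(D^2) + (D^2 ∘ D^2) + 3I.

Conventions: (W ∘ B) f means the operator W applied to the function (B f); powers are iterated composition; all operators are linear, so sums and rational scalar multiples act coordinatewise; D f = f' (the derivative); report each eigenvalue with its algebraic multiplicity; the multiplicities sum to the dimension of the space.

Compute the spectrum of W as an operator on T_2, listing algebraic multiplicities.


image of 1: 3
image of cos x: (7/2)cos x
image of sin x: (7/2)sin x
image of cos 2x: 17cos 2x
image of sin 2x: 17sin 2x
the matrix is diagonal; its diagonal is (3, 7/2, 7/2, 17, 17)
for a triangular matrix the eigenvalues are the diagonal entries, with algebraic multiplicity their repetition count

λ = 3 (multiplicity 1), λ = 7/2 (multiplicity 2), λ = 17 (multiplicity 2)


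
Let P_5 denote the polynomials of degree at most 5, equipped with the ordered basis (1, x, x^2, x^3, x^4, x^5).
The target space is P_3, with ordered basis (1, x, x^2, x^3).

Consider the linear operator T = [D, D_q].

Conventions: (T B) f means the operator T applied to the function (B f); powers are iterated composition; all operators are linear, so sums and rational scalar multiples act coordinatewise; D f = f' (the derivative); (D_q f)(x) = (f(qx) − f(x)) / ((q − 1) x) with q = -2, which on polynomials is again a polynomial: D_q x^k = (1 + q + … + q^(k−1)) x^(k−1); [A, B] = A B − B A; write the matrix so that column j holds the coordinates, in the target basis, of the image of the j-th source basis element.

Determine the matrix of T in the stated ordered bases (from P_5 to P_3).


the matrix is [[0, 0, -3, 0, 0, 0]; [0, 0, 0, 9, 0, 0]; [0, 0, 0, 0, -27, 0]; [0, 0, 0, 0, 0, 69]] (rows listed top to bottom)

image of 1: 0
image of x: 0
image of x^2: -3
image of x^3: 9x
image of x^4: -27x^2
image of x^5: 69x^3
each image's coordinates form column j of the matrix


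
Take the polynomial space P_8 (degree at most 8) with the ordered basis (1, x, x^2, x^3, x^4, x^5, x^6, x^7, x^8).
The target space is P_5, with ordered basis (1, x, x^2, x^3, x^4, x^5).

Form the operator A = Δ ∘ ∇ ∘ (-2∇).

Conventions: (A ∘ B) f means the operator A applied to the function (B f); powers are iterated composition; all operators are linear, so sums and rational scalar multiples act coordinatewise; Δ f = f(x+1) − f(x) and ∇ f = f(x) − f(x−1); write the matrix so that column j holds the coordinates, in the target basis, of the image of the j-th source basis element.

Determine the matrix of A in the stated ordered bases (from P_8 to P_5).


the matrix is [[0, 0, 0, -12, 24, -60, 120, -252, 504]; [0, 0, 0, 0, -48, 120, -360, 840, -2016]; [0, 0, 0, 0, 0, -120, 360, -1260, 3360]; [0, 0, 0, 0, 0, 0, -240, 840, -3360]; [0, 0, 0, 0, 0, 0, 0, -420, 1680]; [0, 0, 0, 0, 0, 0, 0, 0, -672]] (rows listed top to bottom)

image of 1: 0
image of x: 0
image of x^2: 0
image of x^3: -12
image of x^4: -48x + 24
image of x^5: -120x^2 + 120x - 60
image of x^6: -240x^3 + 360x^2 - 360x + 120
image of x^7: -420x^4 + 840x^3 - 1260x^2 + 840x - 252
image of x^8: -672x^5 + 1680x^4 - 3360x^3 + 3360x^2 - 2016x + 504
each image's coordinates form column j of the matrix


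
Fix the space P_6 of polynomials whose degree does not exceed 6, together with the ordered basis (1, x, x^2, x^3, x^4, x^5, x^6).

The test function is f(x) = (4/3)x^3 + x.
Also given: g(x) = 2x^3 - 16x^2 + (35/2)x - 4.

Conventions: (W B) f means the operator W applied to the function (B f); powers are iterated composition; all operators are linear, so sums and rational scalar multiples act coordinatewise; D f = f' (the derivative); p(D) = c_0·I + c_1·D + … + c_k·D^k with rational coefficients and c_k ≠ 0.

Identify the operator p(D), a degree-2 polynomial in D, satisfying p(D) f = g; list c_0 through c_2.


c_0 = 3/2, c_1 = -4, c_2 = 2

D^0 f = (4/3)x^3 + x
D^1 f = 4x^2 + 1
D^2 f = 8x
matching coefficients of g against c_0 f + c_1 Df + … from the top degree down determines the c_i
solution: c_0 = 3/2, c_1 = -4, c_2 = 2


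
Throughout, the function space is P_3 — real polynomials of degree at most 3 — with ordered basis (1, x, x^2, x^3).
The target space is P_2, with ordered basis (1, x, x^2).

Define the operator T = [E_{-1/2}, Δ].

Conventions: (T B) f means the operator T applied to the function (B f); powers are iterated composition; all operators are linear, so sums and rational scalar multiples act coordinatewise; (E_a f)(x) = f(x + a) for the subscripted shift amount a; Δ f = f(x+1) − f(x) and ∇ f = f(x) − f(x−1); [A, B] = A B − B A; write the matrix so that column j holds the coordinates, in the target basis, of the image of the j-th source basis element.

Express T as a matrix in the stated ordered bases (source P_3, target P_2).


the matrix is [[0, 0, 0, 0]; [0, 0, 0, 0]; [0, 0, 0, 0]] (rows listed top to bottom)

image of 1: 0
image of x: 0
image of x^2: 0
image of x^3: 0
each image's coordinates form column j of the matrix


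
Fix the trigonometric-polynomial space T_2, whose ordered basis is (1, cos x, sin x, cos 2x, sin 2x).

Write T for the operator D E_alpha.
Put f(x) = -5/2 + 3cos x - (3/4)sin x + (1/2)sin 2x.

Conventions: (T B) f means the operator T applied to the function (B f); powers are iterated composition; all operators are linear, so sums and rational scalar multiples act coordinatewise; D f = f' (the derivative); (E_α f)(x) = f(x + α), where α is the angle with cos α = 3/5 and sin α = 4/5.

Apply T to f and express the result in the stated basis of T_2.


g(x) = -(57/20)cos x - (6/5)sin x - (7/25)cos 2x - (24/25)sin 2x

E_alpha f = -5/2 + (6/5)cos x - (57/20)sin x + (12/25)cos 2x - (7/50)sin 2x
D E_alpha f = -(57/20)cos x - (6/5)sin x - (7/25)cos 2x - (24/25)sin 2x


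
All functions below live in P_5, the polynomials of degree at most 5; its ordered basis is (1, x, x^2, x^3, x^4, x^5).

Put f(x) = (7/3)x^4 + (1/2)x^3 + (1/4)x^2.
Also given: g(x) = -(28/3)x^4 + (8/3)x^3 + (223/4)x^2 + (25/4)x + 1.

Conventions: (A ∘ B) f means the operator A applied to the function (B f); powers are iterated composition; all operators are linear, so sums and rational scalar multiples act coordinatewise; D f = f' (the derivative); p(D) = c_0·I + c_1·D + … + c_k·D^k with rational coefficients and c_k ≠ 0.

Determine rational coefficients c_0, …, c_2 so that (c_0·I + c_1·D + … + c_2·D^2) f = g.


D^0 f = (7/3)x^4 + (1/2)x^3 + (1/4)x^2
D^1 f = (28/3)x^3 + (3/2)x^2 + (1/2)x
D^2 f = 28x^2 + 3x + 1/2
matching coefficients of g against c_0 f + c_1 Df + … from the top degree down determines the c_i
solution: c_0 = -4, c_1 = 1/2, c_2 = 2

p(D) = -4·I + (1/2)·D + 2·D^2, i.e. c_0 = -4, c_1 = 1/2, c_2 = 2


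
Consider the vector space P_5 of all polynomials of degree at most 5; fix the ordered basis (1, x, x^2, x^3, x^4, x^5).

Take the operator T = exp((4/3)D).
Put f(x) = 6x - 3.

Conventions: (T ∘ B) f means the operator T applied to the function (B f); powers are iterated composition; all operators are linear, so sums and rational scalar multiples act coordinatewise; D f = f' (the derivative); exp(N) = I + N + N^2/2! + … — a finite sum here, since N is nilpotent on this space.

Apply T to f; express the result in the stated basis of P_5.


order-1 term: 8
the series for exp((4/3)D) f terminates at order 1
exp((4/3)D) f = 6x + 5

the image equals g(x) = 6x + 5


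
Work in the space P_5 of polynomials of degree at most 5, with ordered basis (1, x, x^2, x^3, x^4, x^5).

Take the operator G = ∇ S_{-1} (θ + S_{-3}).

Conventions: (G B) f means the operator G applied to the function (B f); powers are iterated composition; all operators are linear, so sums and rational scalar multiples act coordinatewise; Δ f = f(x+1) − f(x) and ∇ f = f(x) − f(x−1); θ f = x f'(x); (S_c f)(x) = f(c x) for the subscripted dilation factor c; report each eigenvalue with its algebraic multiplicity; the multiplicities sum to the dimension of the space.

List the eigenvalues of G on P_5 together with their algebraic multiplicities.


image of 1: 0
image of x: 2
image of x^2: 22x - 11
image of x^3: 72x^2 - 72x + 24
image of x^4: 340x^3 - 510x^2 + 340x - 85
image of x^5: 1190x^4 - 2380x^3 + 2380x^2 - 1190x + 238
the matrix is upper triangular; its diagonal is (0, 0, 0, 0, 0, 0)
for a triangular matrix the eigenvalues are the diagonal entries, with algebraic multiplicity their repetition count

λ = 0 (multiplicity 6)


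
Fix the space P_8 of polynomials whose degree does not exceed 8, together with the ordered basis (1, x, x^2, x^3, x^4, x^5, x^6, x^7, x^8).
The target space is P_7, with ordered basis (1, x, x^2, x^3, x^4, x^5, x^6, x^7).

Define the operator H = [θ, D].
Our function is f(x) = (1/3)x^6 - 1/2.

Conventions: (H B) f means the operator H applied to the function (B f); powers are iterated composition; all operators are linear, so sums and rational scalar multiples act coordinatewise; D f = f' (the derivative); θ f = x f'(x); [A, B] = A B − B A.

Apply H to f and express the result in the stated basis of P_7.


D f = 2x^5
θ D f = 10x^5
θ f = 2x^6
D θ f = 12x^5
[θ, D] f = -2x^5

g(x) = -2x^5


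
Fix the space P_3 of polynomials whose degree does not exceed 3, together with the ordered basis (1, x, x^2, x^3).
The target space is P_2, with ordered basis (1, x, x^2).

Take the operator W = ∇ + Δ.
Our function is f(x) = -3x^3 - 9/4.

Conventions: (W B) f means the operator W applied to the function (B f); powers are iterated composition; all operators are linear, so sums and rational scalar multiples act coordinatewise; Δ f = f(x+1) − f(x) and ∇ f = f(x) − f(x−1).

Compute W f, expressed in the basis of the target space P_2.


the image equals g(x) = -18x^2 - 6

∇ f = -9x^2 + 9x - 3
Δ f = -9x^2 - 9x - 3
(∇ + Δ) f = -18x^2 - 6


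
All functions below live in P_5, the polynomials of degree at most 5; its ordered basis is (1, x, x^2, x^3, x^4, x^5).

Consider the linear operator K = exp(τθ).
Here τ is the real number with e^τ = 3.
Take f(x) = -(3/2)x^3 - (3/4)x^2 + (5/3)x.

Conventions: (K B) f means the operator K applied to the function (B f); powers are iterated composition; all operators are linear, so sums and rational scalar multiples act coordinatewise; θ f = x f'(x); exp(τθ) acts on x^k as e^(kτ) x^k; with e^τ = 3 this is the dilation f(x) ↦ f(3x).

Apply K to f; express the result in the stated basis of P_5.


the image equals g(x) = -(81/2)x^3 - (27/4)x^2 + 5x

exp(τθ) x^k = e^(kτ) x^k; with e^τ = 3 this sends x^k to 3^k x^k
x ↦ 3 x
x^2 ↦ 9 x^2
x^3 ↦ 27 x^3
applying this coordinatewise to f: exp(τθ) f = -(81/2)x^3 - (27/4)x^2 + 5x


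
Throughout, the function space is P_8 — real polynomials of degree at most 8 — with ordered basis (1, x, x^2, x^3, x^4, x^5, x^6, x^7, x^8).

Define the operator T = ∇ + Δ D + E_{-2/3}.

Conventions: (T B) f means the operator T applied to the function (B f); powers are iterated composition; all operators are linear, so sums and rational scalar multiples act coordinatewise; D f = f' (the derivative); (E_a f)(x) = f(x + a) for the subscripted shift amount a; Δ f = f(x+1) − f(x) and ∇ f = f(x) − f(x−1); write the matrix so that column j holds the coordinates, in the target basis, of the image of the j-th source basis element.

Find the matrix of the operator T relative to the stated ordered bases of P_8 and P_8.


the matrix is [[1, 1/3, 13/9, 100/27, 259/81, 1426/243, 3709/729, 17368/2187, 46183/6561]; [0, 1, 2/3, 13/3, 400/27, 1295/81, 2852/81, 25963/729, 138944/2187]; [0, 0, 1, 1, 26/3, 1000/27, 1295/27, 9982/81, 103852/729]; [0, 0, 0, 1, 4/3, 130/9, 2000/27, 9065/81, 79856/243]; [0, 0, 0, 0, 1, 5/3, 65/3, 3500/27, 18130/81]; [0, 0, 0, 0, 0, 1, 2, 91/3, 5600/27]; [0, 0, 0, 0, 0, 0, 1, 7/3, 364/9]; [0, 0, 0, 0, 0, 0, 0, 1, 8/3]; [0, 0, 0, 0, 0, 0, 0, 0, 1]] (rows listed top to bottom)

image of 1: 1
image of x: x + 1/3
image of x^2: x^2 + (2/3)x + 13/9
image of x^3: x^3 + x^2 + (13/3)x + 100/27
image of x^4: x^4 + (4/3)x^3 + (26/3)x^2 + (400/27)x + 259/81
image of x^5: x^5 + (5/3)x^4 + (130/9)x^3 + (1000/27)x^2 + (1295/81)x + 1426/243
image of x^6: x^6 + 2x^5 + (65/3)x^4 + (2000/27)x^3 + (1295/27)x^2 + (2852/81)x + 3709/729
image of x^7: x^7 + (7/3)x^6 + (91/3)x^5 + (3500/27)x^4 + (9065/81)x^3 + (9982/81)x^2 + (25963/729)x + 17368/2187
image of x^8: x^8 + (8/3)x^7 + (364/9)x^6 + (5600/27)x^5 + (18130/81)x^4 + (79856/243)x^3 + (103852/729)x^2 + (138944/2187)x + 46183/6561
each image's coordinates form column j of the matrix


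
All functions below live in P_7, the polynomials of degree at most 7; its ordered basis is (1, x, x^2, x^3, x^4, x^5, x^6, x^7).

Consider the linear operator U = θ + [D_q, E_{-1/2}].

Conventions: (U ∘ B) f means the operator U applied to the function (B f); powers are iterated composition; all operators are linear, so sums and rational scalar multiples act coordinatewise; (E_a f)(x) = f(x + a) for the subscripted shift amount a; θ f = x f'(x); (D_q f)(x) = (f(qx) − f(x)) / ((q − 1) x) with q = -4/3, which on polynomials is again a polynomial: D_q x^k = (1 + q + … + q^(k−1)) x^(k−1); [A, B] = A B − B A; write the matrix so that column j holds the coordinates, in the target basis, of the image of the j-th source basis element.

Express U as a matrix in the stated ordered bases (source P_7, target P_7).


the matrix is [[0, 0, -7/6, 7/18, -133/216, 14/81, -1939/7776, 1225/23328]; [0, 1, 0, 35/18, 7/36, 497/324, 595/1944, 7007/7776]; [0, 0, 2, 0, -77/18, 7/27, -5915/972, -245/972]; [0, 0, 0, 3, 0, 1099/162, 1435/972, 76685/5832]; [0, 0, 0, 0, 4, 0, -5663/486, -931/486]; [0, 0, 0, 0, 0, 5, 0, 2891/162]; [0, 0, 0, 0, 0, 0, 6, 0]; [0, 0, 0, 0, 0, 0, 0, 7]] (rows listed top to bottom)

image of 1: 0
image of x: x
image of x^2: 2x^2 - 7/6
image of x^3: 3x^3 + (35/18)x + 7/18
image of x^4: 4x^4 - (77/18)x^2 + (7/36)x - 133/216
image of x^5: 5x^5 + (1099/162)x^3 + (7/27)x^2 + (497/324)x + 14/81
image of x^6: 6x^6 - (5663/486)x^4 + (1435/972)x^3 - (5915/972)x^2 + (595/1944)x - 1939/7776
image of x^7: 7x^7 + (2891/162)x^5 - (931/486)x^4 + (76685/5832)x^3 - (245/972)x^2 + (7007/7776)x + 1225/23328
each image's coordinates form column j of the matrix


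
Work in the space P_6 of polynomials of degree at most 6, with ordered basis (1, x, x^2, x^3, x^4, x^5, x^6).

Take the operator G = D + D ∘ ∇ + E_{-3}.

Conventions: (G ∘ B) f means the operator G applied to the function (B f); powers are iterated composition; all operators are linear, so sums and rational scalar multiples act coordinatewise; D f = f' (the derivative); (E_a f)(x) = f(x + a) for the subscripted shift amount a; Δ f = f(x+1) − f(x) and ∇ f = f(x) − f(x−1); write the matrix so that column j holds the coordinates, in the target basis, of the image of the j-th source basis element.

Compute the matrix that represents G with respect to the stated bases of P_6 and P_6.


image of 1: 1
image of x: x - 2
image of x^2: x^2 - 4x + 11
image of x^3: x^3 - 6x^2 + 33x - 30
image of x^4: x^4 - 8x^3 + 66x^2 - 120x + 85
image of x^5: x^5 - 10x^4 + 110x^3 - 300x^2 + 425x - 248
image of x^6: x^6 - 12x^5 + 165x^4 - 600x^3 + 1275x^2 - 1488x + 735
each image's coordinates form column j of the matrix

the matrix is [[1, -2, 11, -30, 85, -248, 735]; [0, 1, -4, 33, -120, 425, -1488]; [0, 0, 1, -6, 66, -300, 1275]; [0, 0, 0, 1, -8, 110, -600]; [0, 0, 0, 0, 1, -10, 165]; [0, 0, 0, 0, 0, 1, -12]; [0, 0, 0, 0, 0, 0, 1]] (rows listed top to bottom)


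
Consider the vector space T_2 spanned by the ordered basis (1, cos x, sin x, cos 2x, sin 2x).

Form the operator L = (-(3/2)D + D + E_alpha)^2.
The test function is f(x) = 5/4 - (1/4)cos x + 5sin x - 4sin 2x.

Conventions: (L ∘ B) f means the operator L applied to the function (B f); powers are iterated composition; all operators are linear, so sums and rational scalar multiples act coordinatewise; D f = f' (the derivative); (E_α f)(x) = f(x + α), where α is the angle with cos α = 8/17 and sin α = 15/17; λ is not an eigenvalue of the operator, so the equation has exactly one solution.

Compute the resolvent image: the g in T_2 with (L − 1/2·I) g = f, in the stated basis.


the image equals g(x) = 5/2 - (7829/1433)cos x - (10236/1433)sin x + (252448/27857)cos 2x + (291848/27857)sin 2x

write g with unknown coordinates in the stated basis and equate coefficients in (L − 1/2·I) g = f
solving from the highest basis element down gives g = 5/2 - (7829/1433)cos x - (10236/1433)sin x + (252448/27857)cos 2x + (291848/27857)sin 2x
check: L g = 5/2 - (17091/5732)cos x + (2047/1433)sin x + (126224/27857)cos 2x + (34496/27857)sin 2x
so L g − 1/2·g = 5/4 - (1/4)cos x + 5sin x - 4sin 2x = f ✓


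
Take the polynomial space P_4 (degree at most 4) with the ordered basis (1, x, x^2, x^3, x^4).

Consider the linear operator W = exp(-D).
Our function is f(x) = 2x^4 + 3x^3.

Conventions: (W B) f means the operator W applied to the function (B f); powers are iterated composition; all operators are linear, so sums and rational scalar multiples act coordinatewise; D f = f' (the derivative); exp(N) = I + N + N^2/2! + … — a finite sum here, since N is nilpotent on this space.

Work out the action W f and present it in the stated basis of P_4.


order-1 term: -8x^3 - 9x^2
order-2 term: 12x^2 + 9x
order-3 term: -8x - 3
order-4 term: 2
the series for exp(-D) f terminates at order 4
exp(-D) f = 2x^4 - 5x^3 + 3x^2 + x - 1

the image equals g(x) = 2x^4 - 5x^3 + 3x^2 + x - 1


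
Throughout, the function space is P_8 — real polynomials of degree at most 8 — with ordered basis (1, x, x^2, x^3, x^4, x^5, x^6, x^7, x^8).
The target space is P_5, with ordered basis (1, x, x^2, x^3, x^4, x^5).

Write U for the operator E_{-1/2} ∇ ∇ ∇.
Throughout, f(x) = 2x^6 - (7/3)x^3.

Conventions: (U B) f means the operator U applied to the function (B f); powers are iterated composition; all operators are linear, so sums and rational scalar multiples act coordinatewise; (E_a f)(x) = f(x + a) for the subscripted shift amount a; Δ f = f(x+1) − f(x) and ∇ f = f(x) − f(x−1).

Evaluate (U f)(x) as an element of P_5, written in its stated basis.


the result is g(x) = 240x^3 - 1440x^2 + 3060x - 2294

∇ f = 12x^5 - 30x^4 + 40x^3 - 37x^2 + 19x - 13/3
∇ ∇ f = 60x^4 - 240x^3 + 420x^2 - 374x + 138
∇ (∇ ∇) f = 240x^3 - 1080x^2 + 1800x - 1094
E_{-1/2} ∇ (∇ ∇) f = 240x^3 - 1440x^2 + 3060x - 2294


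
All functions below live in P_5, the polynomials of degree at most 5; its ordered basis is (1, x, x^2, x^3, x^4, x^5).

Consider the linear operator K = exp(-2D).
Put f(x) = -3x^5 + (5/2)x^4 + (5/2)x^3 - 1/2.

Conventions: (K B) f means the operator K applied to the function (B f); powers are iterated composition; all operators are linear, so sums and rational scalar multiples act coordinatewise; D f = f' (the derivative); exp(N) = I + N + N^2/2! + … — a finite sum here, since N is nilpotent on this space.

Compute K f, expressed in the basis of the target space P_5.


g(x) = -3x^5 + (65/2)x^4 - (275/2)x^3 + 285x^2 - 290x + 231/2

order-1 term: 30x^4 - 20x^3 - 15x^2
order-2 term: -120x^3 + 60x^2 + 30x
order-3 term: 240x^2 - 80x - 20
order-4 term: -240x + 40
order-5 term: 96
the series for exp(-2D) f terminates at order 5
exp(-2D) f = -3x^5 + (65/2)x^4 - (275/2)x^3 + 285x^2 - 290x + 231/2


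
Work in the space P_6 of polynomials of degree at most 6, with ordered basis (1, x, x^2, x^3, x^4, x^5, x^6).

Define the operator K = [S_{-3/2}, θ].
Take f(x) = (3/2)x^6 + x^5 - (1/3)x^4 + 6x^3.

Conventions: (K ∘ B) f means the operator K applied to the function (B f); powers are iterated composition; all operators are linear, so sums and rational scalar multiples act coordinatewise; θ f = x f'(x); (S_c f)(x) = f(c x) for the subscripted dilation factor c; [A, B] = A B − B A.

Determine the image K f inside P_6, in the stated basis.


g(x) = 0

θ f = 9x^6 + 5x^5 - (4/3)x^4 + 18x^3
S_{-3/2} θ f = (6561/64)x^6 - (1215/32)x^5 - (27/4)x^4 - (243/4)x^3
S_{-3/2} f = (2187/128)x^6 - (243/32)x^5 - (27/16)x^4 - (81/4)x^3
θ S_{-3/2} f = (6561/64)x^6 - (1215/32)x^5 - (27/4)x^4 - (243/4)x^3
[S_{-3/2}, θ] f = 0


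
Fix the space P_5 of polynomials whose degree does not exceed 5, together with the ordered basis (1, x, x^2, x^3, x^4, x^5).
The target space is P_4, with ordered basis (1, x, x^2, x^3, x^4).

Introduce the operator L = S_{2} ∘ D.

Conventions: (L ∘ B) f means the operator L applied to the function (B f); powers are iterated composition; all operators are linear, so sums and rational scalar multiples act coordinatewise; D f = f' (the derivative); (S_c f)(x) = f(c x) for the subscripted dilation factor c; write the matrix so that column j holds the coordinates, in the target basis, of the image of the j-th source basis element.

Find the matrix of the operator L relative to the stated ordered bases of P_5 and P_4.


the matrix is [[0, 1, 0, 0, 0, 0]; [0, 0, 4, 0, 0, 0]; [0, 0, 0, 12, 0, 0]; [0, 0, 0, 0, 32, 0]; [0, 0, 0, 0, 0, 80]] (rows listed top to bottom)

image of 1: 0
image of x: 1
image of x^2: 4x
image of x^3: 12x^2
image of x^4: 32x^3
image of x^5: 80x^4
each image's coordinates form column j of the matrix


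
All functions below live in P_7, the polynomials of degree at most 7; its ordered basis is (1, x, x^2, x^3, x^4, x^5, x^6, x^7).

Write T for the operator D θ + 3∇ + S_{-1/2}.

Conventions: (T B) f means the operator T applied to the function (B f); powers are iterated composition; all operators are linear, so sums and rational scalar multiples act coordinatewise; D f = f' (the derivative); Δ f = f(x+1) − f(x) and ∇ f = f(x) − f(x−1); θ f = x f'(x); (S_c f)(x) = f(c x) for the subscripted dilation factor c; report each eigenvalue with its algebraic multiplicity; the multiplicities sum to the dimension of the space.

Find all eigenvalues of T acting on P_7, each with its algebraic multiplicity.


image of 1: 1
image of x: -(1/2)x + 4
image of x^2: (1/4)x^2 + 10x - 3
image of x^3: -(1/8)x^3 + 18x^2 - 9x + 3
image of x^4: (1/16)x^4 + 28x^3 - 18x^2 + 12x - 3
image of x^5: -(1/32)x^5 + 40x^4 - 30x^3 + 30x^2 - 15x + 3
image of x^6: (1/64)x^6 + 54x^5 - 45x^4 + 60x^3 - 45x^2 + 18x - 3
image of x^7: -(1/128)x^7 + 70x^6 - 63x^5 + 105x^4 - 105x^3 + 63x^2 - 21x + 3
the matrix is upper triangular; its diagonal is (1, -1/2, 1/4, -1/8, 1/16, -1/32, 1/64, -1/128)
for a triangular matrix the eigenvalues are the diagonal entries, with algebraic multiplicity their repetition count

λ = -1/2 (multiplicity 1), λ = -1/8 (multiplicity 1), λ = -1/32 (multiplicity 1), λ = -1/128 (multiplicity 1), λ = 1/64 (multiplicity 1), λ = 1/16 (multiplicity 1), λ = 1/4 (multiplicity 1), λ = 1 (multiplicity 1)


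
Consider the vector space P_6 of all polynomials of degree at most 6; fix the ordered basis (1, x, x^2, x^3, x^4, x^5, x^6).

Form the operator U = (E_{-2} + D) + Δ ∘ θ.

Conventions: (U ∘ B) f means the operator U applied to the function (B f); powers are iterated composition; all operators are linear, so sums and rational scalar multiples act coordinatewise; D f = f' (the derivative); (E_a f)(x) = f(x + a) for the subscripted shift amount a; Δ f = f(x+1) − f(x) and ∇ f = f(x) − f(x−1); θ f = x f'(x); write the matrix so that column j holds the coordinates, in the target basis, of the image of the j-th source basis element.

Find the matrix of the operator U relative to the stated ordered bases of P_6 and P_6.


image of 1: 1
image of x: x
image of x^2: x^2 + 2x + 6
image of x^3: x^3 + 6x^2 + 21x - 5
image of x^4: x^4 + 12x^3 + 48x^2 - 16x + 20
image of x^5: x^5 + 20x^4 + 90x^3 - 30x^2 + 105x - 27
image of x^6: x^6 + 30x^5 + 150x^4 - 40x^3 + 330x^2 - 156x + 70
each image's coordinates form column j of the matrix

the matrix is [[1, 0, 6, -5, 20, -27, 70]; [0, 1, 2, 21, -16, 105, -156]; [0, 0, 1, 6, 48, -30, 330]; [0, 0, 0, 1, 12, 90, -40]; [0, 0, 0, 0, 1, 20, 150]; [0, 0, 0, 0, 0, 1, 30]; [0, 0, 0, 0, 0, 0, 1]] (rows listed top to bottom)


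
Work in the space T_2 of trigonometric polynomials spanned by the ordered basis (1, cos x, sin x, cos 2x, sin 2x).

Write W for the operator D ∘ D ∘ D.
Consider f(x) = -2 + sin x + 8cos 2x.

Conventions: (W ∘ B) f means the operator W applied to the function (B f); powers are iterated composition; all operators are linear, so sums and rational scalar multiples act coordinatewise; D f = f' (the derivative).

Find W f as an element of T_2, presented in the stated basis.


D f = cos x - 16sin 2x
D D f = -sin x - 32cos 2x
D D D f = -cos x + 64sin 2x

the result is g(x) = -cos x + 64sin 2x


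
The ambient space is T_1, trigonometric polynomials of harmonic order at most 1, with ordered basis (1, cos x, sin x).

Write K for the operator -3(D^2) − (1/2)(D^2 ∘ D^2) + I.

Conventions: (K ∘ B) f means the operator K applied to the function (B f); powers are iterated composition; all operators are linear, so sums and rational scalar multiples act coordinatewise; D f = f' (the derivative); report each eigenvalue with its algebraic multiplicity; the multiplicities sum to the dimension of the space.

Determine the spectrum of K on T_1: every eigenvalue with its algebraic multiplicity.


image of 1: 1
image of cos x: (7/2)cos x
image of sin x: (7/2)sin x
the matrix is diagonal; its diagonal is (1, 7/2, 7/2)
for a triangular matrix the eigenvalues are the diagonal entries, with algebraic multiplicity their repetition count

λ = 1 (multiplicity 1), λ = 7/2 (multiplicity 2)


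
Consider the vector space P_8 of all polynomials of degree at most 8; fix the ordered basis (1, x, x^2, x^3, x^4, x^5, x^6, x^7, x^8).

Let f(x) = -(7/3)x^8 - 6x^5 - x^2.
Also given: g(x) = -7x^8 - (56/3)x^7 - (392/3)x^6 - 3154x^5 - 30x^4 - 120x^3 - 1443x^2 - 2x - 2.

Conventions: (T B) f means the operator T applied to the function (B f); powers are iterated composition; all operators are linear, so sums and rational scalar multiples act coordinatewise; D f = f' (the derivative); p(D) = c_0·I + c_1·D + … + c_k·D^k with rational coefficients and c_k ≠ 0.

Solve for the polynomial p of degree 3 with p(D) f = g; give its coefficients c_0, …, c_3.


c_0 = 3, c_1 = 1, c_2 = 1, c_3 = 4

D^0 f = -(7/3)x^8 - 6x^5 - x^2
D^1 f = -(56/3)x^7 - 30x^4 - 2x
D^2 f = -(392/3)x^6 - 120x^3 - 2
D^3 f = -784x^5 - 360x^2
matching coefficients of g against c_0 f + c_1 Df + … from the top degree down determines the c_i
solution: c_0 = 3, c_1 = 1, c_2 = 1, c_3 = 4


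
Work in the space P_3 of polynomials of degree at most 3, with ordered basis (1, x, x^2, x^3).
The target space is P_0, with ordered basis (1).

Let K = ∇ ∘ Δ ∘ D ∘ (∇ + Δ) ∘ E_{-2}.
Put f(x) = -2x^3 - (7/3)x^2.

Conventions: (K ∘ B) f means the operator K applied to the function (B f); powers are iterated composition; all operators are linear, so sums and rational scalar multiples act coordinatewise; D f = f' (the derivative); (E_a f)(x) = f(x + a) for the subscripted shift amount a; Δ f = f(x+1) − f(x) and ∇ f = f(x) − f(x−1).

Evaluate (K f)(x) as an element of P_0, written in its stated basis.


the image equals g(x) = 0

E_{-2} f = -2x^3 + (29/3)x^2 - (44/3)x + 20/3
∇ E_{-2} f = -6x^2 + (76/3)x - 79/3
Δ E_{-2} f = -6x^2 + (40/3)x - 7
(∇ + Δ) E_{-2} f = -12x^2 + (116/3)x - 100/3
D ((∇ + Δ) ∘ E_{-2}) f = -24x + 116/3
Δ D ((∇ + Δ) ∘ E_{-2}) f = -24
∇ Δ D ((∇ + Δ) ∘ E_{-2}) f = 0


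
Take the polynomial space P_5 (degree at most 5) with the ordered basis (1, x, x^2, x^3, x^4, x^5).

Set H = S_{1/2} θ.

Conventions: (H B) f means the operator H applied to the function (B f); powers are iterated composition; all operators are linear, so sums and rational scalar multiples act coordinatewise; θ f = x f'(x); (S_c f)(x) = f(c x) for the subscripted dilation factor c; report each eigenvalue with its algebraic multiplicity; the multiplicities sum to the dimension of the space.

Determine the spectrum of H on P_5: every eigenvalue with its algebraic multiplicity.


λ = 0 (multiplicity 1), λ = 5/32 (multiplicity 1), λ = 1/4 (multiplicity 1), λ = 3/8 (multiplicity 1), λ = 1/2 (multiplicity 2)

image of 1: 0
image of x: (1/2)x
image of x^2: (1/2)x^2
image of x^3: (3/8)x^3
image of x^4: (1/4)x^4
image of x^5: (5/32)x^5
the matrix is upper triangular; its diagonal is (0, 1/2, 1/2, 3/8, 1/4, 5/32)
for a triangular matrix the eigenvalues are the diagonal entries, with algebraic multiplicity their repetition count


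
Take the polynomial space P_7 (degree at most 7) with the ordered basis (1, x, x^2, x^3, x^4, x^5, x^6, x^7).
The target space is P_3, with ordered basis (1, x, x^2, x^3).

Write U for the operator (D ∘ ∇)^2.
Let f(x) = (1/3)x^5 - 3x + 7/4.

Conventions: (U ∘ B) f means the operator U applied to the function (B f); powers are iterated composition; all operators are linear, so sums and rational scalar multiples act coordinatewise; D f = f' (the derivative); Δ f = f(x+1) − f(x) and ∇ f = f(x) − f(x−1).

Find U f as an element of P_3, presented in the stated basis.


g(x) = 40x - 40

∇ f = (5/3)x^4 - (10/3)x^3 + (10/3)x^2 - (5/3)x - 8/3
D ∇ f = (20/3)x^3 - 10x^2 + (20/3)x - 5/3
∇ (D ∘ ∇) f = 20x^2 - 40x + 70/3
D ∇ (D ∘ ∇) f = 40x - 40
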